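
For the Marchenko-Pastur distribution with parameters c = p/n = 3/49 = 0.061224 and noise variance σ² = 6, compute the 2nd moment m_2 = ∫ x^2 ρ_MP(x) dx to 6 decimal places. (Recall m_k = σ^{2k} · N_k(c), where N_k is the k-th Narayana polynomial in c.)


E[X²] = σ⁴ (1 + c) (second MP moment). With σ² = 6 (so σ⁴ = 36) and c = 3/49 = 0.061224: E[X²] = 36 · (1 + 0.061224) = 36 · 1.061224.

So E[X^2] = 38.204082.


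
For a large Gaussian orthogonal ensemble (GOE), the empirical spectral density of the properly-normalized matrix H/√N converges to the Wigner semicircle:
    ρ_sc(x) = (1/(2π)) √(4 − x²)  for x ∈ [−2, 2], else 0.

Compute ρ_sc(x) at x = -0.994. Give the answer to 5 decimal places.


ρ_sc(x) = (1/(2π)) √(4 − x²). With x = -0.994:
  4 − x² = 4 − (-0.994)² = 4 − 0.988036 = 3.011964.
  √(4 − x²) = 1.735501.
  1/(2π) = 0.159155.
  ρ_sc(-0.994) = 0.159155 · 1.735501 = 0.276214.

Rounded to 5 decimal places: ρ_sc(-0.994) ≈ 0.27621.


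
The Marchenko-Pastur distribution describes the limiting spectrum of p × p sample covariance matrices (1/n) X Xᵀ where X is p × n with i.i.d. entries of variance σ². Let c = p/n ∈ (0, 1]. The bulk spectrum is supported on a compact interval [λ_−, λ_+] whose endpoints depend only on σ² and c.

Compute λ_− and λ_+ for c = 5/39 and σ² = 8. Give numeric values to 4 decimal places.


c = 5/39 = 0.128205; √c = 0.358057.
λ_− = σ² (1 − √c)² = 8 · (1 − 0.358057)² = 8 · (0.641943)² = 3.296722.
λ_+ = σ² (1 + √c)² = 8 · (1 + 0.358057)² = 8 · (1.358057)² = 14.754560.

Rounded to 4 decimal places: λ_− ≈ 3.2967, λ_+ ≈ 14.7546.


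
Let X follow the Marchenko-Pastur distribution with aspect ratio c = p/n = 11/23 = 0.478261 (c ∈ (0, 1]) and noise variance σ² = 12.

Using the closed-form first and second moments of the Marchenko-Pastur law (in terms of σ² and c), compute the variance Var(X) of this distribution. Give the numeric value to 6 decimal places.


Recall the MP moments m_1 = E[X] = σ² and m_2 = E[X²] = σ⁴ (1 + c).
m_1 = E[X] = σ² = 12, so m_1² = 144.
m_2 = E[X²] = σ⁴ (1 + c) = 144 · (1 + 0.478261) = 144 · 1.478261 = 212.869565.
(Note m_2 − m_1² simplifies to c · σ⁴ = 0.478261 · 144.)

Var(X) = m_2 − m_1² = 212.869565 − 144 = 68.869565.


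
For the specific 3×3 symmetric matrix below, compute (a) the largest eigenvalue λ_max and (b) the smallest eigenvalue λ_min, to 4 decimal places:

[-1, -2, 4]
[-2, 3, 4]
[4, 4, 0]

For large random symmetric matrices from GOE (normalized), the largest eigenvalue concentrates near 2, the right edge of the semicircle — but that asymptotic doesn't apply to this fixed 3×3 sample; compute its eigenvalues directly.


Since M is real symmetric, all three eigenvalues are real; they are the roots of det(λI − M) = λ³ − (tr M) λ² + s λ − det M, where s is the sum of the principal 2×2 minors.
tr M = -1 + 3 + 0 = 2.
s = ((-1)·3 − (-2)²) + ((-1)·0 − 4²) + (3·0 − 4²) = -7 + (-16) + (-16) = -39.
det M (expand along row 1) = (-1)·(-16) − (-2)·(-16) + 4·(-20) = -96.
Characteristic polynomial: λ³ − 2λ² − 39λ + 96 = 0.
Substitute λ = y + (tr M)/3 = y + 0.666667 to remove the quadratic term: y³ + p·y + q = 0 with p = s − (tr M)²/3 = -40.333333 and q = −2(tr M)³/27 + (tr M)·s/3 − det M = 69.407407.
Three real roots ⇒ use the trigonometric (Viète) form: r = 2√(−p/3) = 7.333333, φ = arccos(3q/(p·r)) = arccos(-0.703982) = 2.351785 rad.
y_k = r·cos(φ/3 − 2πk/3) for k = 0, 1, 2 gives y = 5.193066, 1.887593, -7.080659.
λ_k = y_k + 0.666667 gives λ = 5.8597, 2.5543, -6.4140 (check: the sum is 2.0000 = tr M).

Hence λ_max = 5.8597 and λ_min = -6.4140.


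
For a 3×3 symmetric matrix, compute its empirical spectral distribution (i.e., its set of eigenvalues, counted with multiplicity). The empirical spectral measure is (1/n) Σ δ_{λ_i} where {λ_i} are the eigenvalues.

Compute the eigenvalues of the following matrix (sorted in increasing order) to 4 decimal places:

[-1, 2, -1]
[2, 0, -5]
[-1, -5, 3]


Since M is real symmetric, all three eigenvalues are real; they are the roots of det(λI − M) = λ³ − (tr M) λ² + s λ − det M, where s is the sum of the principal 2×2 minors.
tr M = -1 + 0 + 3 = 2.
s = ((-1)·0 − 2²) + ((-1)·3 − (-1)²) + (0·3 − (-5)²) = -4 + (-4) + (-25) = -33.
det M (expand along row 1) = (-1)·(-25) − 2·1 + (-1)·(-10) = 33.
Characteristic polynomial: λ³ − 2λ² − 33λ − 33 = 0.
Substitute λ = y + (tr M)/3 = y + 0.666667 to remove the quadratic term: y³ + p·y + q = 0 with p = s − (tr M)²/3 = -34.333333 and q = −2(tr M)³/27 + (tr M)·s/3 − det M = -55.592593.
Three real roots ⇒ use the trigonometric (Viète) form: r = 2√(−p/3) = 6.765928, φ = arccos(3q/(p·r)) = arccos(0.717951) = 0.769942 rad.
y_k = r·cos(φ/3 − 2πk/3) for k = 0, 1, 2 gives y = 6.544320, -1.784798, -4.759521.
λ_k = y_k + 0.666667 gives λ = 7.2110, -1.1181, -4.0929 (check: the sum is 2.0000 = tr M).

Eigenvalues sorted in increasing order: [-4.0929, -1.1181, 7.2110].


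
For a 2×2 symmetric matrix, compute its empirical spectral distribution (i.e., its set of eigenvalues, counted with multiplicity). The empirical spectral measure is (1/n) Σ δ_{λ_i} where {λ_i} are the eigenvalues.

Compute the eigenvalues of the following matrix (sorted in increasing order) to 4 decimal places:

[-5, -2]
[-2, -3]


Since M is real symmetric, both eigenvalues are real; they are the roots of det(λI − M) = λ² − (tr M) λ + det M.
tr M = -5 + (-3) = -8.
det M = (-5)·(-3) − (-2)² = 15 − 4 = 11.
Characteristic polynomial: λ² + 8λ + 11 = 0.
Discriminant Δ = (tr M)² − 4·det M = 64 − 44 = 20; √Δ = 4.472136.
λ = (tr M ± √Δ)/2 = (-8 ± 4.472136)/2, giving (tr M − √Δ)/2 = -6.2361 and (tr M + √Δ)/2 = -1.7639.

Eigenvalues sorted in increasing order: [-6.2361, -1.7639].


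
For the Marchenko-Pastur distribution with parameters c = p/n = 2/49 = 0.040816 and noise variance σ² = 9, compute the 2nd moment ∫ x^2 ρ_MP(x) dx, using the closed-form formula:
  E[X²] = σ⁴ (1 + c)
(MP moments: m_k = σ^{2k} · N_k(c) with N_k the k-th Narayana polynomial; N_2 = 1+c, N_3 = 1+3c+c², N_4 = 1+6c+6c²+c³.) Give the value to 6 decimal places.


E[X²] = σ⁴ (1 + c) (second MP moment). With σ² = 9 (so σ⁴ = 81) and c = 2/49 = 0.040816: E[X²] = 81 · (1 + 0.040816) = 81 · 1.040816.

So E[X^2] = 84.306122.


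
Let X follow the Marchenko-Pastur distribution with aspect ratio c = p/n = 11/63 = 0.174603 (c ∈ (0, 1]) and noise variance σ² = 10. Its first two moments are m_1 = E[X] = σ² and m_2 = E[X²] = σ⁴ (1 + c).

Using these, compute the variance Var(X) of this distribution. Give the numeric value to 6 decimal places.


m_1 = E[X] = σ² = 10, so m_1² = 100.
m_2 = E[X²] = σ⁴ (1 + c) = 100 · (1 + 0.174603) = 100 · 1.174603 = 117.460317.
(Note m_2 − m_1² simplifies to c · σ⁴ = 0.174603 · 100.)

Var(X) = m_2 − m_1² = 117.460317 − 100 = 17.460317.


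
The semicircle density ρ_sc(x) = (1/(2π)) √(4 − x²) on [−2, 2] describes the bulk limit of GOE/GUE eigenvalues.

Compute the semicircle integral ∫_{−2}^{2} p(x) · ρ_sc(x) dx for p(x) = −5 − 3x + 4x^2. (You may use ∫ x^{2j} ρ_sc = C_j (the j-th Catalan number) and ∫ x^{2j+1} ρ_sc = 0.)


Write p(x) = Σ a_i x^i, split into monomials and integrate each against ρ_sc separately.
Using ∫ x^{2j} ρ_sc = C_j = (1/(j+1)) C(2j, j) (Catalan numbers) and ∫ x^{2j+1} ρ_sc = 0 (odd monomials vanish by symmetry):
  i = 0 (even): a_0 · C_{0} = -5 · 1 = -5
  i = 1 (odd): ∫ x^1 ρ_sc = 0 (vanishes)
  i = 2 (even): a_2 · C_{1} = 4 · 1 = 4

Summing the contributions: ∫_{−2}^{2} p(x) ρ_sc(x) dx = (-5) + 4 = -1.


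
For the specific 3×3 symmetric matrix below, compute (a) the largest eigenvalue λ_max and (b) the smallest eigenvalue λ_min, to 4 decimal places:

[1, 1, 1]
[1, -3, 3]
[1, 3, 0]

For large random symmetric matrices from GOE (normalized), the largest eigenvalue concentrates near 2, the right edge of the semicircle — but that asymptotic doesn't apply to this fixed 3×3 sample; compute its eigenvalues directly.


Since M is real symmetric, all three eigenvalues are real; they are the roots of det(λI − M) = λ³ − (tr M) λ² + s λ − det M, where s is the sum of the principal 2×2 minors.
tr M = 1 + (-3) + 0 = -2.
s = (1·(-3) − 1²) + (1·0 − 1²) + ((-3)·0 − 3²) = -4 + (-1) + (-9) = -14.
det M (expand along row 1) = 1·(-9) − 1·(-3) + 1·6 = 0.
Characteristic polynomial: λ³ + 2λ² − 14λ = 0.
Substitute λ = y + (tr M)/3 = y − 0.666667 to remove the quadratic term: y³ + p·y + q = 0 with p = s − (tr M)²/3 = -15.333333 and q = −2(tr M)³/27 + (tr M)·s/3 − det M = 9.925926.
Three real roots ⇒ use the trigonometric (Viète) form: r = 2√(−p/3) = 4.521553, φ = arccos(3q/(p·r)) = arccos(-0.429505) = 2.014741 rad.
y_k = r·cos(φ/3 − 2πk/3) for k = 0, 1, 2 gives y = 3.539650, 0.666667, -4.206317.
λ_k = y_k − 0.666667 gives λ = 2.8730, 0.0000, -4.8730 (check: the sum is -2.0000 = tr M).

Hence λ_max = 2.8730 and λ_min = -4.8730.


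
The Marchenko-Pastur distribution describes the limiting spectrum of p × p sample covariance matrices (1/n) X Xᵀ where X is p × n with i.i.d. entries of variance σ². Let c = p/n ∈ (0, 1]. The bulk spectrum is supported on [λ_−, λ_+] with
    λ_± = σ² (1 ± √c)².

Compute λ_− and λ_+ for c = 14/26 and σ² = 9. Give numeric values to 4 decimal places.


c = 14/26 = 0.538462; √c = 0.733799.
λ_− = σ² (1 − √c)² = 9 · (1 − 0.733799)² = 9 · (0.266201)² = 0.637765.
λ_+ = σ² (1 + √c)² = 9 · (1 + 0.733799)² = 9 · (1.733799)² = 27.054543.

Rounded to 4 decimal places: λ_− ≈ 0.6378, λ_+ ≈ 27.0545.


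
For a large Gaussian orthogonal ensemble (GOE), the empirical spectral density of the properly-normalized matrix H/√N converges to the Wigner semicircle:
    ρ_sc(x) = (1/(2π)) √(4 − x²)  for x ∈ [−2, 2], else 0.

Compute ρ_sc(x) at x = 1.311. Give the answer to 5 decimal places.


ρ_sc(x) = (1/(2π)) √(4 − x²). With x = 1.311:
  4 − x² = 4 − (1.311)² = 4 − 1.718721 = 2.281279.
  √(4 − x²) = 1.510390.
  1/(2π) = 0.159155.
  ρ_sc(1.311) = 0.159155 · 1.510390 = 0.240386.

Rounded to 5 decimal places: ρ_sc(1.311) ≈ 0.24039.


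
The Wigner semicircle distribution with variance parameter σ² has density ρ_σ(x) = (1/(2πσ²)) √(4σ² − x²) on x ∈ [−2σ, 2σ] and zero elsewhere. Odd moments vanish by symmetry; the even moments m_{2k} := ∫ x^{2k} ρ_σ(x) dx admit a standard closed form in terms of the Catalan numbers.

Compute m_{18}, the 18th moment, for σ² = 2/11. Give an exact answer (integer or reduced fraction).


By the scaled semicircle moment identity, m_{2k} = σ^{2k} · C_k with k = 9.
C_9 = (1/(k+1)) · C(2k, k) = (1/10) · C(18, 9) = (1/10) · 48620 = 4862.
σ^{2k} = (σ²)^k = (2/11)^9 = 512/2357947691.

Therefore m_{18} = σ^{18} · C_9 = (512/2357947691) · 4862 = 226304/214358881.


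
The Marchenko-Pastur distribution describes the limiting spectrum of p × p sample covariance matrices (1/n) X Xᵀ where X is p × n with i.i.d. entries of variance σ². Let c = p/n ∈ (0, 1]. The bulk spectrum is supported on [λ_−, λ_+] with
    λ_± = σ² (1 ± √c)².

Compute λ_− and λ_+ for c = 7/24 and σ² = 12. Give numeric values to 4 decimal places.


c = 7/24 = 0.291667; √c = 0.540062.
λ_− = σ² (1 − √c)² = 12 · (1 − 0.540062)² = 12 · (0.459938)² = 2.538519.
λ_+ = σ² (1 + √c)² = 12 · (1 + 0.540062)² = 12 · (1.540062)² = 28.461481.

Rounded to 4 decimal places: λ_− ≈ 2.5385, λ_+ ≈ 28.4615.


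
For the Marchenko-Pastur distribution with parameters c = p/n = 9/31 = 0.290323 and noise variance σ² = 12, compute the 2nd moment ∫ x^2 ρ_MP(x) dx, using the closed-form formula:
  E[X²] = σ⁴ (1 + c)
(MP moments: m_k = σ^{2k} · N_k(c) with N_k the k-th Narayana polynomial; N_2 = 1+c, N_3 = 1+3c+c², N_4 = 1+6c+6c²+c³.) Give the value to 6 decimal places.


E[X²] = σ⁴ (1 + c) (second MP moment). With σ² = 12 (so σ⁴ = 144) and c = 9/31 = 0.290323: E[X²] = 144 · (1 + 0.290323) = 144 · 1.290323.

So E[X^2] = 185.806452.


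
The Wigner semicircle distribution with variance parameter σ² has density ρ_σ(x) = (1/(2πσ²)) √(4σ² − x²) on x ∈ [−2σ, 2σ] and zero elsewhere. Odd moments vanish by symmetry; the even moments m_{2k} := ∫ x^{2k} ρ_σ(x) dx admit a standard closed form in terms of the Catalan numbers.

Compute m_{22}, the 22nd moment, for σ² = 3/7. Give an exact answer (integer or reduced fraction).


By the scaled semicircle moment identity, m_{2k} = σ^{2k} · C_k with k = 11.
C_11 = (1/(k+1)) · C(2k, k) = (1/12) · C(22, 11) = (1/12) · 705432 = 58786.
σ^{2k} = (σ²)^k = (3/7)^11 = 177147/1977326743.

Therefore m_{22} = σ^{22} · C_11 = (177147/1977326743) · 58786 = 1487680506/282475249.


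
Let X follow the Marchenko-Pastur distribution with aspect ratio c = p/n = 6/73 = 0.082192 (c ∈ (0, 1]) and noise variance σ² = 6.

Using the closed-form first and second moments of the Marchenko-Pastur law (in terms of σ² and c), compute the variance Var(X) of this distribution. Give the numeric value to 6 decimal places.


Recall the MP moments m_1 = E[X] = σ² and m_2 = E[X²] = σ⁴ (1 + c).
m_1 = E[X] = σ² = 6, so m_1² = 36.
m_2 = E[X²] = σ⁴ (1 + c) = 36 · (1 + 0.082192) = 36 · 1.082192 = 38.958904.
(Note m_2 − m_1² simplifies to c · σ⁴ = 0.082192 · 36.)

Var(X) = m_2 − m_1² = 38.958904 − 36 = 2.958904.


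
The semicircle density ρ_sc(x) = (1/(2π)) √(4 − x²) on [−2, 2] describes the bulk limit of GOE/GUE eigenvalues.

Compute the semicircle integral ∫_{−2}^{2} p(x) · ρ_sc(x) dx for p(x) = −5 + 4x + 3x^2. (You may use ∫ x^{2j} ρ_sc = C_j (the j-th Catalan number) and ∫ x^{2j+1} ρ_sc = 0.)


Write p(x) = Σ a_i x^i, split into monomials and integrate each against ρ_sc separately.
Using ∫ x^{2j} ρ_sc = C_j = (1/(j+1)) C(2j, j) (Catalan numbers) and ∫ x^{2j+1} ρ_sc = 0 (odd monomials vanish by symmetry):
  i = 0 (even): a_0 · C_{0} = -5 · 1 = -5
  i = 1 (odd): ∫ x^1 ρ_sc = 0 (vanishes)
  i = 2 (even): a_2 · C_{1} = 3 · 1 = 3

Summing the contributions: ∫_{−2}^{2} p(x) ρ_sc(x) dx = (-5) + 3 = -2.


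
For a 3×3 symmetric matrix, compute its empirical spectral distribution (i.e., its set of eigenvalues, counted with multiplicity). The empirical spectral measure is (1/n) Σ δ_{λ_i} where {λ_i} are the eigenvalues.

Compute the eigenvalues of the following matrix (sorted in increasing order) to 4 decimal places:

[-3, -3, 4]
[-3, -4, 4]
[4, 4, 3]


Since M is real symmetric, all three eigenvalues are real; they are the roots of det(λI − M) = λ³ − (tr M) λ² + s λ − det M, where s is the sum of the principal 2×2 minors.
tr M = -3 + (-4) + 3 = -4.
s = ((-3)·(-4) − (-3)²) + ((-3)·3 − 4²) + ((-4)·3 − 4²) = 3 + (-25) + (-28) = -50.
det M (expand along row 1) = (-3)·(-28) − (-3)·(-25) + 4·4 = 25.
Characteristic polynomial: λ³ + 4λ² − 50λ − 25 = 0.
Substitute λ = y + (tr M)/3 = y − 1.333333 to remove the quadratic term: y³ + p·y + q = 0 with p = s − (tr M)²/3 = -55.333333 and q = −2(tr M)³/27 + (tr M)·s/3 − det M = 46.407407.
Three real roots ⇒ use the trigonometric (Viète) form: r = 2√(−p/3) = 8.589399, φ = arccos(3q/(p·r)) = arccos(-0.292927) = 1.868083 rad.
y_k = r·cos(φ/3 − 2πk/3) for k = 0, 1, 2 gives y = 6.977255, 0.849778, -7.827033.
λ_k = y_k − 1.333333 gives λ = 5.6439, -0.4836, -9.1604 (check: the sum is -4.0000 = tr M).

Eigenvalues sorted in increasing order: [-9.1604, -0.4836, 5.6439].


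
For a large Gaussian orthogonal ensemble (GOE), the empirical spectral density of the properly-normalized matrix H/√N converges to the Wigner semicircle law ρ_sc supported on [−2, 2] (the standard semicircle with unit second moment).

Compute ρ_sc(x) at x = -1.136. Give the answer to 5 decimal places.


ρ_sc(x) = (1/(2π)) √(4 − x²). With x = -1.136:
  4 − x² = 4 − (-1.136)² = 4 − 1.290496 = 2.709504.
  √(4 − x²) = 1.646057.
  1/(2π) = 0.159155.
  ρ_sc(-1.136) = 0.159155 · 1.646057 = 0.261978.

Rounded to 5 decimal places: ρ_sc(-1.136) ≈ 0.26198.


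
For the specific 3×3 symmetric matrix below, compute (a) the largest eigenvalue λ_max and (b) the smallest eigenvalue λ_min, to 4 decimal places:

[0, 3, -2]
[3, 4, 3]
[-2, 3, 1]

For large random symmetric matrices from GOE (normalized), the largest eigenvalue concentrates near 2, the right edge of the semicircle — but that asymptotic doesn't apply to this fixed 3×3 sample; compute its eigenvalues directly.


Since M is real symmetric, all three eigenvalues are real; they are the roots of det(λI − M) = λ³ − (tr M) λ² + s λ − det M, where s is the sum of the principal 2×2 minors.
tr M = 0 + 4 + 1 = 5.
s = (0·4 − 3²) + (0·1 − (-2)²) + (4·1 − 3²) = -9 + (-4) + (-5) = -18.
det M (expand along row 1) = 0·(-5) − 3·9 + (-2)·17 = -61.
Characteristic polynomial: λ³ − 5λ² − 18λ + 61 = 0.
Substitute λ = y + (tr M)/3 = y + 1.666667 to remove the quadratic term: y³ + p·y + q = 0 with p = s − (tr M)²/3 = -26.333333 and q = −2(tr M)³/27 + (tr M)·s/3 − det M = 21.740741.
Three real roots ⇒ use the trigonometric (Viète) form: r = 2√(−p/3) = 5.925463, φ = arccos(3q/(p·r)) = arccos(-0.417992) = 2.002030 rad.
y_k = r·cos(φ/3 − 2πk/3) for k = 0, 1, 2 gives y = 4.654266, 0.848822, -5.503088.
λ_k = y_k + 1.666667 gives λ = 6.3209, 2.5155, -3.8364 (check: the sum is 5.0000 = tr M).

Hence λ_max = 6.3209 and λ_min = -3.8364.


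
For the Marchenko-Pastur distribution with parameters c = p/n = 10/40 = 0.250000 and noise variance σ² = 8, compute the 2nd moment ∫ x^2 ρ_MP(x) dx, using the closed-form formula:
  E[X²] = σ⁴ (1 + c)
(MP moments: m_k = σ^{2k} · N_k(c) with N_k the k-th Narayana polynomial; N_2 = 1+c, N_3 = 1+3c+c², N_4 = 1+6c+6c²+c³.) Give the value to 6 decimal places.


E[X²] = σ⁴ (1 + c) (second MP moment). With σ² = 8 (so σ⁴ = 64) and c = 10/40 = 0.250000: E[X²] = 64 · (1 + 0.250000) = 64 · 1.250000.

So E[X^2] = 80.000000.


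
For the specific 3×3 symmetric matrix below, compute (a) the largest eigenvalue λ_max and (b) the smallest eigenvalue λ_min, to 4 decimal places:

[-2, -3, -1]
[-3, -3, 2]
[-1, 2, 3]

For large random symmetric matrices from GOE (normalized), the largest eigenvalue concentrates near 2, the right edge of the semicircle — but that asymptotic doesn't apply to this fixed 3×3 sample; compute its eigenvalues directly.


Since M is real symmetric, all three eigenvalues are real; they are the roots of det(λI − M) = λ³ − (tr M) λ² + s λ − det M, where s is the sum of the principal 2×2 minors.
tr M = -2 + (-3) + 3 = -2.
s = ((-2)·(-3) − (-3)²) + ((-2)·3 − (-1)²) + ((-3)·3 − 2²) = -3 + (-7) + (-13) = -23.
det M (expand along row 1) = (-2)·(-13) − (-3)·(-7) + (-1)·(-9) = 14.
Characteristic polynomial: λ³ + 2λ² − 23λ − 14 = 0.
Substitute λ = y + (tr M)/3 = y − 0.666667 to remove the quadratic term: y³ + p·y + q = 0 with p = s − (tr M)²/3 = -24.333333 and q = −2(tr M)³/27 + (tr M)·s/3 − det M = 1.925926.
Three real roots ⇒ use the trigonometric (Viète) form: r = 2√(−p/3) = 5.696002, φ = arccos(3q/(p·r)) = arccos(-0.041686) = 1.612494 rad.
y_k = r·cos(φ/3 − 2πk/3) for k = 0, 1, 2 gives y = 4.892822, 0.079168, -4.971990.
λ_k = y_k − 0.666667 gives λ = 4.2262, -0.5875, -5.6387 (check: the sum is -2.0000 = tr M).

Hence λ_max = 4.2262 and λ_min = -5.6387.


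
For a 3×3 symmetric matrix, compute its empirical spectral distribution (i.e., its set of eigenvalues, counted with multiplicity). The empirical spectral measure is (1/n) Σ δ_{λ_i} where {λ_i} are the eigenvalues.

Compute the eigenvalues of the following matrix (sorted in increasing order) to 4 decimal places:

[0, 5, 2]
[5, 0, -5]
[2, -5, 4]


Since M is real symmetric, all three eigenvalues are real; they are the roots of det(λI − M) = λ³ − (tr M) λ² + s λ − det M, where s is the sum of the principal 2×2 minors.
tr M = 0 + 0 + 4 = 4.
s = (0·0 − 5²) + (0·4 − 2²) + (0·4 − (-5)²) = -25 + (-4) + (-25) = -54.
det M (expand along row 1) = 0·(-25) − 5·30 + 2·(-25) = -200.
Characteristic polynomial: λ³ − 4λ² − 54λ + 200 = 0.
Substitute λ = y + (tr M)/3 = y + 1.333333 to remove the quadratic term: y³ + p·y + q = 0 with p = s − (tr M)²/3 = -59.333333 and q = −2(tr M)³/27 + (tr M)·s/3 − det M = 123.259259.
Three real roots ⇒ use the trigonometric (Viète) form: r = 2√(−p/3) = 8.894443, φ = arccos(3q/(p·r)) = arccos(-0.700686) = 2.347155 rad.
y_k = r·cos(φ/3 − 2πk/3) for k = 0, 1, 2 gives y = 6.308244, 2.276152, -8.584396.
λ_k = y_k + 1.333333 gives λ = 7.6416, 3.6095, -7.2511 (check: the sum is 4.0000 = tr M).

Eigenvalues sorted in increasing order: [-7.2511, 3.6095, 7.6416].


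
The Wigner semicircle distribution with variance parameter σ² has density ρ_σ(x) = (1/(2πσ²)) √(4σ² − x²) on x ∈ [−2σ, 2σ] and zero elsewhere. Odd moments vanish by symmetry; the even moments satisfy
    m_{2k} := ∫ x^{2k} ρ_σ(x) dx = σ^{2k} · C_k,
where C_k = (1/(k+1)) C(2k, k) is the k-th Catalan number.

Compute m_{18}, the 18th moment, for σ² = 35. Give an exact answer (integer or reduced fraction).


By the scaled semicircle moment identity, m_{2k} = σ^{2k} · C_k with k = 9.
C_9 = (1/(k+1)) · C(2k, k) = (1/10) · C(18, 9) = (1/10) · 48620 = 4862.
σ^{2k} = (σ²)^k = (35)^9 = 78815638671875.

Therefore m_{18} = σ^{18} · C_9 = 78815638671875 · 4862 = 383201635222656250.


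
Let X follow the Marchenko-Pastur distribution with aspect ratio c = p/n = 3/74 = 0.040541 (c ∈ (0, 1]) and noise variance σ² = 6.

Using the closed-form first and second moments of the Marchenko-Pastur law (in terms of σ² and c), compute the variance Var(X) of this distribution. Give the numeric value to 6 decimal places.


Recall the MP moments m_1 = E[X] = σ² and m_2 = E[X²] = σ⁴ (1 + c).
m_1 = E[X] = σ² = 6, so m_1² = 36.
m_2 = E[X²] = σ⁴ (1 + c) = 36 · (1 + 0.040541) = 36 · 1.040541 = 37.459459.
(Note m_2 − m_1² simplifies to c · σ⁴ = 0.040541 · 36.)

Var(X) = m_2 − m_1² = 37.459459 − 36 = 1.459459.


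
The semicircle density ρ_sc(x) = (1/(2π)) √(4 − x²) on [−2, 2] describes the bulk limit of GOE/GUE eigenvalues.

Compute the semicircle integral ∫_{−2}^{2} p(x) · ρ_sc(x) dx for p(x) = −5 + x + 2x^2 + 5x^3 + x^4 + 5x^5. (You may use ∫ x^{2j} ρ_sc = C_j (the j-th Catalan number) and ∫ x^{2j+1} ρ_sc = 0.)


Write p(x) = Σ a_i x^i, split into monomials and integrate each against ρ_sc separately.
Using ∫ x^{2j} ρ_sc = C_j = (1/(j+1)) C(2j, j) (Catalan numbers) and ∫ x^{2j+1} ρ_sc = 0 (odd monomials vanish by symmetry):
  i = 0 (even): a_0 · C_{0} = -5 · 1 = -5
  i = 1 (odd): ∫ x^1 ρ_sc = 0 (vanishes)
  i = 2 (even): a_2 · C_{1} = 2 · 1 = 2
  i = 3 (odd): ∫ x^3 ρ_sc = 0 (vanishes)
  i = 4 (even): a_4 · C_{2} = 1 · 2 = 2
  i = 5 (odd): ∫ x^5 ρ_sc = 0 (vanishes)

Summing the contributions: ∫_{−2}^{2} p(x) ρ_sc(x) dx = (-5) + 2 + 2 = -1.


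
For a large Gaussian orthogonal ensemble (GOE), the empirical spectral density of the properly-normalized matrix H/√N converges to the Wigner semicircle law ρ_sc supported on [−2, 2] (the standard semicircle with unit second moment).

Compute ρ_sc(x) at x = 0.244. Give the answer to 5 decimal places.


ρ_sc(x) = (1/(2π)) √(4 − x²). With x = 0.244:
  4 − x² = 4 − (0.244)² = 4 − 0.059536 = 3.940464.
  √(4 − x²) = 1.985060.
  1/(2π) = 0.159155.
  ρ_sc(0.244) = 0.159155 · 1.985060 = 0.315932.

Rounded to 5 decimal places: ρ_sc(0.244) ≈ 0.31593.


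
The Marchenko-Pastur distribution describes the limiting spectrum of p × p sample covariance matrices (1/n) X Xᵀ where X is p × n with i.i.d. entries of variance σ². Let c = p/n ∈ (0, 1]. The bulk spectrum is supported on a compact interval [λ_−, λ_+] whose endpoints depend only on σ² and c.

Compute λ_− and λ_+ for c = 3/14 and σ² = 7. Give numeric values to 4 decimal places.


c = 3/14 = 0.214286; √c = 0.462910.
λ_− = σ² (1 − √c)² = 7 · (1 − 0.462910)² = 7 · (0.537090)² = 2.019259.
λ_+ = σ² (1 + √c)² = 7 · (1 + 0.462910)² = 7 · (1.462910)² = 14.980741.

Rounded to 4 decimal places: λ_− ≈ 2.0193, λ_+ ≈ 14.9807.


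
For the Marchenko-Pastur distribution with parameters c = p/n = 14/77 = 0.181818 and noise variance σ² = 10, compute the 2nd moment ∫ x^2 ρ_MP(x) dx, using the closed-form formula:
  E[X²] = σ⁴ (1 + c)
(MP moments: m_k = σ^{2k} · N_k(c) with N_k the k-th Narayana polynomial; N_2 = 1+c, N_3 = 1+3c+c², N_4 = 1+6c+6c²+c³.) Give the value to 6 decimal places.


E[X²] = σ⁴ (1 + c) (second MP moment). With σ² = 10 (so σ⁴ = 100) and c = 14/77 = 0.181818: E[X²] = 100 · (1 + 0.181818) = 100 · 1.181818.

So E[X^2] = 118.181818.


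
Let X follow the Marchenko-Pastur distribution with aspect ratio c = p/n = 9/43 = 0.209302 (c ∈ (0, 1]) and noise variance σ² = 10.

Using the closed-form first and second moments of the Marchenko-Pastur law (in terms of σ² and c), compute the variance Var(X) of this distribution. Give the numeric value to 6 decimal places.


Recall the MP moments m_1 = E[X] = σ² and m_2 = E[X²] = σ⁴ (1 + c).
m_1 = E[X] = σ² = 10, so m_1² = 100.
m_2 = E[X²] = σ⁴ (1 + c) = 100 · (1 + 0.209302) = 100 · 1.209302 = 120.930233.
(Note m_2 − m_1² simplifies to c · σ⁴ = 0.209302 · 100.)

Var(X) = m_2 − m_1² = 120.930233 − 100 = 20.930233.


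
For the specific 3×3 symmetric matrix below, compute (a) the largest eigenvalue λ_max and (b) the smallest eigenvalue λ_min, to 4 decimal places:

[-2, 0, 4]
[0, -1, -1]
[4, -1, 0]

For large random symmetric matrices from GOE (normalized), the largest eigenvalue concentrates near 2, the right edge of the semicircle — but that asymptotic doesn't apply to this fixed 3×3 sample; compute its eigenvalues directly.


Since M is real symmetric, all three eigenvalues are real; they are the roots of det(λI − M) = λ³ − (tr M) λ² + s λ − det M, where s is the sum of the principal 2×2 minors.
tr M = -2 + (-1) + 0 = -3.
s = ((-2)·(-1) − 0²) + ((-2)·0 − 4²) + ((-1)·0 − (-1)²) = 2 + (-16) + (-1) = -15.
det M (expand along row 1) = (-2)·(-1) − 0·4 + 4·4 = 18.
Characteristic polynomial: λ³ + 3λ² − 15λ − 18 = 0.
Substitute λ = y + (tr M)/3 = y − 1.000000 to remove the quadratic term: y³ + p·y + q = 0 with p = s − (tr M)²/3 = -18.000000 and q = −2(tr M)³/27 + (tr M)·s/3 − det M = -1.000000.
Three real roots ⇒ use the trigonometric (Viète) form: r = 2√(−p/3) = 4.898979, φ = arccos(3q/(p·r)) = arccos(0.034021) = 1.536769 rad.
y_k = r·cos(φ/3 − 2πk/3) for k = 0, 1, 2 gives y = 4.270150, -0.055565, -4.214585.
λ_k = y_k − 1.000000 gives λ = 3.2702, -1.0556, -5.2146 (check: the sum is -3.0000 = tr M).

Hence λ_max = 3.2702 and λ_min = -5.2146.


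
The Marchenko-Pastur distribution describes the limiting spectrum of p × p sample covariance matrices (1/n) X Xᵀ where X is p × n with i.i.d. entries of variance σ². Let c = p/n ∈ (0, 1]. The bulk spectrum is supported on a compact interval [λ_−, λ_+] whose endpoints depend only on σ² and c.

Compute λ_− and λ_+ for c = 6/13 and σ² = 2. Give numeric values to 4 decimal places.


c = 6/13 = 0.461538; √c = 0.679366.
λ_− = σ² (1 − √c)² = 2 · (1 − 0.679366)² = 2 · (0.320634)² = 0.205612.
λ_+ = σ² (1 + √c)² = 2 · (1 + 0.679366)² = 2 · (1.679366)² = 5.640542.

Rounded to 4 decimal places: λ_− ≈ 0.2056, λ_+ ≈ 5.6405.


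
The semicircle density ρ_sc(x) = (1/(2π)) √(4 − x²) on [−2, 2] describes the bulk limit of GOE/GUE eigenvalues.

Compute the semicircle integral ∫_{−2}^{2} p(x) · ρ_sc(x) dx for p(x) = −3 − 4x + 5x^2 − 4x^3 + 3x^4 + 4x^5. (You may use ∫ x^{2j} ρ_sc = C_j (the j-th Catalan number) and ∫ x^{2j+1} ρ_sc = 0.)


Write p(x) = Σ a_i x^i, split into monomials and integrate each against ρ_sc separately.
Using ∫ x^{2j} ρ_sc = C_j = (1/(j+1)) C(2j, j) (Catalan numbers) and ∫ x^{2j+1} ρ_sc = 0 (odd monomials vanish by symmetry):
  i = 0 (even): a_0 · C_{0} = -3 · 1 = -3
  i = 1 (odd): ∫ x^1 ρ_sc = 0 (vanishes)
  i = 2 (even): a_2 · C_{1} = 5 · 1 = 5
  i = 3 (odd): ∫ x^3 ρ_sc = 0 (vanishes)
  i = 4 (even): a_4 · C_{2} = 3 · 2 = 6
  i = 5 (odd): ∫ x^5 ρ_sc = 0 (vanishes)

Summing the contributions: ∫_{−2}^{2} p(x) ρ_sc(x) dx = (-3) + 5 + 6 = 8.


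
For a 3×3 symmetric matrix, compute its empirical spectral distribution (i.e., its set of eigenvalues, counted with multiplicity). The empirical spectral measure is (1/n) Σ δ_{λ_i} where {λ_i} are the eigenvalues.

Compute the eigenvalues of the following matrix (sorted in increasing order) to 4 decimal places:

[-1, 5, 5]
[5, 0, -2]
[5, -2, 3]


Since M is real symmetric, all three eigenvalues are real; they are the roots of det(λI − M) = λ³ − (tr M) λ² + s λ − det M, where s is the sum of the principal 2×2 minors.
tr M = -1 + 0 + 3 = 2.
s = ((-1)·0 − 5²) + ((-1)·3 − 5²) + (0·3 − (-2)²) = -25 + (-28) + (-4) = -57.
det M (expand along row 1) = (-1)·(-4) − 5·25 + 5·(-10) = -171.
Characteristic polynomial: λ³ − 2λ² − 57λ + 171 = 0.
Substitute λ = y + (tr M)/3 = y + 0.666667 to remove the quadratic term: y³ + p·y + q = 0 with p = s − (tr M)²/3 = -58.333333 and q = −2(tr M)³/27 + (tr M)·s/3 − det M = 132.407407.
Three real roots ⇒ use the trigonometric (Viète) form: r = 2√(−p/3) = 8.819171, φ = arccos(3q/(p·r)) = arccos(-0.772127) = 2.452979 rad.
y_k = r·cos(φ/3 − 2πk/3) for k = 0, 1, 2 gives y = 6.031701, 2.556158, -8.587858.
λ_k = y_k + 0.666667 gives λ = 6.6984, 3.2228, -7.9212 (check: the sum is 2.0000 = tr M).

Eigenvalues sorted in increasing order: [-7.9212, 3.2228, 6.6984].


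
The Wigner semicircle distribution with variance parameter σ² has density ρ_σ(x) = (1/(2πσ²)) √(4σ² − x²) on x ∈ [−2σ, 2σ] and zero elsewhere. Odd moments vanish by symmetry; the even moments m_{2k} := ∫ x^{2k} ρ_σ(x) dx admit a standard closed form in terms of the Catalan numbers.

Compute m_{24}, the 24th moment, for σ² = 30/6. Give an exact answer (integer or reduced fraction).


By the scaled semicircle moment identity, m_{2k} = σ^{2k} · C_k with k = 12.
C_12 = (1/(k+1)) · C(2k, k) = (1/13) · C(24, 12) = (1/13) · 2704156 = 208012.
σ^{2k} = (σ²)^k = (30/6)^12 = 244140625.

Therefore m_{24} = σ^{24} · C_12 = 244140625 · 208012 = 50784179687500.


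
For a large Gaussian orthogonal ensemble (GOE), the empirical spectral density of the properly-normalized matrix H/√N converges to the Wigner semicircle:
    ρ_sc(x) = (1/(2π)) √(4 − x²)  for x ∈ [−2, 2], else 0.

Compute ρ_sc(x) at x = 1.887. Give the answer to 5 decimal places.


ρ_sc(x) = (1/(2π)) √(4 − x²). With x = 1.887:
  4 − x² = 4 − (1.887)² = 4 − 3.560769 = 0.439231.
  √(4 − x²) = 0.662745.
  1/(2π) = 0.159155.
  ρ_sc(1.887) = 0.159155 · 0.662745 = 0.105479.

Rounded to 5 decimal places: ρ_sc(1.887) ≈ 0.10548.


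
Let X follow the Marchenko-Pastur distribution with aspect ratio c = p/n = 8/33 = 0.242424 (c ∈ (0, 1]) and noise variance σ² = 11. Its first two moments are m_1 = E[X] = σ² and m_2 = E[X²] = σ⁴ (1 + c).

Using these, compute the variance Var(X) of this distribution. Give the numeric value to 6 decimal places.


m_1 = E[X] = σ² = 11, so m_1² = 121.
m_2 = E[X²] = σ⁴ (1 + c) = 121 · (1 + 0.242424) = 121 · 1.242424 = 150.333333.
(Note m_2 − m_1² simplifies to c · σ⁴ = 0.242424 · 121.)

Var(X) = m_2 − m_1² = 150.333333 − 121 = 29.333333.


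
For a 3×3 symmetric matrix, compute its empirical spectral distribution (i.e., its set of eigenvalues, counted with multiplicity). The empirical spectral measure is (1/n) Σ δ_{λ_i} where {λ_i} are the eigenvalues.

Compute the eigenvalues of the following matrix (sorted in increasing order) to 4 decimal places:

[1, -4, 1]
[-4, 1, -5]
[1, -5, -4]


Since M is real symmetric, all three eigenvalues are real; they are the roots of det(λI − M) = λ³ − (tr M) λ² + s λ − det M, where s is the sum of the principal 2×2 minors.
tr M = 1 + 1 + (-4) = -2.
s = (1·1 − (-4)²) + (1·(-4) − 1²) + (1·(-4) − (-5)²) = -15 + (-5) + (-29) = -49.
det M (expand along row 1) = 1·(-29) − (-4)·21 + 1·19 = 74.
Characteristic polynomial: λ³ + 2λ² − 49λ − 74 = 0.
Substitute λ = y + (tr M)/3 = y − 0.666667 to remove the quadratic term: y³ + p·y + q = 0 with p = s − (tr M)²/3 = -50.333333 and q = −2(tr M)³/27 + (tr M)·s/3 − det M = -40.740741.
Three real roots ⇒ use the trigonometric (Viète) form: r = 2√(−p/3) = 8.192137, φ = arccos(3q/(p·r)) = arccos(0.296413) = 1.269862 rad.
y_k = r·cos(φ/3 − 2πk/3) for k = 0, 1, 2 gives y = 7.469129, -0.820389, -6.648740.
λ_k = y_k − 0.666667 gives λ = 6.8025, -1.4871, -7.3154 (check: the sum is -2.0000 = tr M).

Eigenvalues sorted in increasing order: [-7.3154, -1.4871, 6.8025].


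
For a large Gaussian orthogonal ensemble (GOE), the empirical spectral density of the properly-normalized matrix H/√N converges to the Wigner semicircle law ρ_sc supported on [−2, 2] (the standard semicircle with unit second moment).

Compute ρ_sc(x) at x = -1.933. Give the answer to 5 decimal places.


ρ_sc(x) = (1/(2π)) √(4 − x²). With x = -1.933:
  4 − x² = 4 − (-1.933)² = 4 − 3.736489 = 0.263511.
  √(4 − x²) = 0.513333.
  1/(2π) = 0.159155.
  ρ_sc(-1.933) = 0.159155 · 0.513333 = 0.081700.

Rounded to 5 decimal places: ρ_sc(-1.933) ≈ 0.08170.


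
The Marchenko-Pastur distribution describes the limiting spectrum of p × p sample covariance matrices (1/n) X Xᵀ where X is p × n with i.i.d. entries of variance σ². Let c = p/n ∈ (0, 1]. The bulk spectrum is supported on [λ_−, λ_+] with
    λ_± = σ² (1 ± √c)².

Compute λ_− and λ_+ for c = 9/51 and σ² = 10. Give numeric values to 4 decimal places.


c = 9/51 = 0.176471; √c = 0.420084.
λ_− = σ² (1 − √c)² = 10 · (1 − 0.420084)² = 10 · (0.579916)² = 3.363025.
λ_+ = σ² (1 + √c)² = 10 · (1 + 0.420084)² = 10 · (1.420084)² = 20.166386.

Rounded to 4 decimal places: λ_− ≈ 3.3630, λ_+ ≈ 20.1664.


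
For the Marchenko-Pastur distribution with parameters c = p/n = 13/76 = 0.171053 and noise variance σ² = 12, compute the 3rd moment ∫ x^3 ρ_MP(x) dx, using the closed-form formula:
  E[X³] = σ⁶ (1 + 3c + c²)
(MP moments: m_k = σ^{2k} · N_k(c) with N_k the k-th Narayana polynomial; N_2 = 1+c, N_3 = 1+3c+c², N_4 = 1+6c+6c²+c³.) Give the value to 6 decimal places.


E[X³] = σ⁶ (1 + 3c + c²) (third MP moment). With σ² = 12 (so σ⁶ = 1728) and c = 13/76 = 0.171053: E[X³] = 1728 · (1 + 3·0.171053 + (0.171053)²) = 1728 · 1.542417.

So E[X^3] = 2665.296399.


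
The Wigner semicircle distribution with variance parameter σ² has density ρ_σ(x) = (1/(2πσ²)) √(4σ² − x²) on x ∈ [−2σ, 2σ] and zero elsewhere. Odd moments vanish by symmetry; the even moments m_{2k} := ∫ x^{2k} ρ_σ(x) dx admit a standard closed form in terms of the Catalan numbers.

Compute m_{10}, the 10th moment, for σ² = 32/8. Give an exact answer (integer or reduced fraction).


By the scaled semicircle moment identity, m_{2k} = σ^{2k} · C_k with k = 5.
C_5 = (1/(k+1)) · C(2k, k) = (1/6) · C(10, 5) = (1/6) · 252 = 42.
σ^{2k} = (σ²)^k = (32/8)^5 = 1024.

Therefore m_{10} = σ^{10} · C_5 = 1024 · 42 = 43008.


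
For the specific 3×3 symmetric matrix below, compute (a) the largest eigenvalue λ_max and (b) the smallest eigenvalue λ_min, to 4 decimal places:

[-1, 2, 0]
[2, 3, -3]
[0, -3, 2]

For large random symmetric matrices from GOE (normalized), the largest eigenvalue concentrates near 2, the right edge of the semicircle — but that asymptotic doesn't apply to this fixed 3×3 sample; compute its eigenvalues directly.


Since M is real symmetric, all three eigenvalues are real; they are the roots of det(λI − M) = λ³ − (tr M) λ² + s λ − det M, where s is the sum of the principal 2×2 minors.
tr M = -1 + 3 + 2 = 4.
s = ((-1)·3 − 2²) + ((-1)·2 − 0²) + (3·2 − (-3)²) = -7 + (-2) + (-3) = -12.
det M (expand along row 1) = (-1)·(-3) − 2·4 + 0·(-6) = -5.
Characteristic polynomial: λ³ − 4λ² − 12λ + 5 = 0.
Substitute λ = y + (tr M)/3 = y + 1.333333 to remove the quadratic term: y³ + p·y + q = 0 with p = s − (tr M)²/3 = -17.333333 and q = −2(tr M)³/27 + (tr M)·s/3 − det M = -15.740741.
Three real roots ⇒ use the trigonometric (Viète) form: r = 2√(−p/3) = 4.807402, φ = arccos(3q/(p·r)) = arccos(0.566701) = 0.968300 rad.
y_k = r·cos(φ/3 − 2πk/3) for k = 0, 1, 2 gives y = 4.559155, -0.959003, -3.600151.
λ_k = y_k + 1.333333 gives λ = 5.8925, 0.3743, -2.2668 (check: the sum is 4.0000 = tr M).

Hence λ_max = 5.8925 and λ_min = -2.2668.


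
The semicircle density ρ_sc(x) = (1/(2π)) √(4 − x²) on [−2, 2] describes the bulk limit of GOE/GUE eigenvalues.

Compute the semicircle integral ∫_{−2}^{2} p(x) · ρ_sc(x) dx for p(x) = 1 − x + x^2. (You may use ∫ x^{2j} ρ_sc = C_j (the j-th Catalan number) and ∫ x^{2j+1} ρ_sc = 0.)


Write p(x) = Σ a_i x^i, split into monomials and integrate each against ρ_sc separately.
Using ∫ x^{2j} ρ_sc = C_j = (1/(j+1)) C(2j, j) (Catalan numbers) and ∫ x^{2j+1} ρ_sc = 0 (odd monomials vanish by symmetry):
  i = 0 (even): a_0 · C_{0} = 1 · 1 = 1
  i = 1 (odd): ∫ x^1 ρ_sc = 0 (vanishes)
  i = 2 (even): a_2 · C_{1} = 1 · 1 = 1

Summing the contributions: ∫_{−2}^{2} p(x) ρ_sc(x) dx = 1 + 1 = 2.


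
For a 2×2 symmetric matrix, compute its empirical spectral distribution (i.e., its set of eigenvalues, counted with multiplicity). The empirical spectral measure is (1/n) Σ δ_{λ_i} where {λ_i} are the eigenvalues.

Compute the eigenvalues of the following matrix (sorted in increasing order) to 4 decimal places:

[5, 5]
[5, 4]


Since M is real symmetric, both eigenvalues are real; they are the roots of det(λI − M) = λ² − (tr M) λ + det M.
tr M = 5 + 4 = 9.
det M = 5·4 − 5² = 20 − 25 = -5.
Characteristic polynomial: λ² − 9λ − 5 = 0.
Discriminant Δ = (tr M)² − 4·det M = 81 − (-20) = 101; √Δ = 10.049876.
λ = (tr M ± √Δ)/2 = (9 ± 10.049876)/2, giving (tr M − √Δ)/2 = -0.5249 and (tr M + √Δ)/2 = 9.5249.

Eigenvalues sorted in increasing order: [-0.5249, 9.5249].


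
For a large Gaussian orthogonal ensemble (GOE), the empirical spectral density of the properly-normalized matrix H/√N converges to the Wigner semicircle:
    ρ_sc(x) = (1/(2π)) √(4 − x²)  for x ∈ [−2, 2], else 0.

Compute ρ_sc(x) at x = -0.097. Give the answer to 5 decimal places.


ρ_sc(x) = (1/(2π)) √(4 − x²). With x = -0.097:
  4 − x² = 4 − (-0.097)² = 4 − 0.009409 = 3.990591.
  √(4 − x²) = 1.997646.
  1/(2π) = 0.159155.
  ρ_sc(-0.097) = 0.159155 · 1.997646 = 0.317935.

Rounded to 5 decimal places: ρ_sc(-0.097) ≈ 0.31794.


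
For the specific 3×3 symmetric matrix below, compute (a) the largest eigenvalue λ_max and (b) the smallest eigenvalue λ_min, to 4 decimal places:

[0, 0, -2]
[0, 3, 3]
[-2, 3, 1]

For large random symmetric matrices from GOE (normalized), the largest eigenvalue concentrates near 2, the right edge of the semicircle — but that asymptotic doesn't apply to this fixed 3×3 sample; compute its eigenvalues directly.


Since M is real symmetric, all three eigenvalues are real; they are the roots of det(λI − M) = λ³ − (tr M) λ² + s λ − det M, where s is the sum of the principal 2×2 minors.
tr M = 0 + 3 + 1 = 4.
s = (0·3 − 0²) + (0·1 − (-2)²) + (3·1 − 3²) = 0 + (-4) + (-6) = -10.
det M (expand along row 1) = 0·(-6) − 0·6 + (-2)·6 = -12.
Characteristic polynomial: λ³ − 4λ² − 10λ + 12 = 0.
Substitute λ = y + (tr M)/3 = y + 1.333333 to remove the quadratic term: y³ + p·y + q = 0 with p = s − (tr M)²/3 = -15.333333 and q = −2(tr M)³/27 + (tr M)·s/3 − det M = -6.074074.
Three real roots ⇒ use the trigonometric (Viète) form: r = 2√(−p/3) = 4.521553, φ = arccos(3q/(p·r)) = arccos(0.262831) = 1.304841 rad.
y_k = r·cos(φ/3 − 2πk/3) for k = 0, 1, 2 gives y = 4.100562, -0.400319, -3.700243.
λ_k = y_k + 1.333333 gives λ = 5.4339, 0.9330, -2.3669 (check: the sum is 4.0000 = tr M).

Hence λ_max = 5.4339 and λ_min = -2.3669.
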